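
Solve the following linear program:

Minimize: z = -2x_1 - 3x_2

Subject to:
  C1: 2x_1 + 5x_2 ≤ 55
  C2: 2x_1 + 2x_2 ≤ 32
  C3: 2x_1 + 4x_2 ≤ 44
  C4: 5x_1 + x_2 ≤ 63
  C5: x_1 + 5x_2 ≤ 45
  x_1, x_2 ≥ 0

Evaluate the objective at each vertex of the feasible region:
  z(0, 0) = 0
  z(12.6, 0) = -25.2
  z(11.75, 4.25) = -36.25
  z(10, 6) = -38  ←
  z(6.667, 7.667) = -36.33
  z(0, 9) = -27
The minimum is at x_1 = 10, x_2 = 6.

x_1 = 10, x_2 = 6, z = -38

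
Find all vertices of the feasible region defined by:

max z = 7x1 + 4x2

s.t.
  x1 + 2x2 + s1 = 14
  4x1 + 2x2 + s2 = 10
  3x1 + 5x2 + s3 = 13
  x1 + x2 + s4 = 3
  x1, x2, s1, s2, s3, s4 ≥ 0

(0, 0), (2.5, 0), (2, 1), (1, 2), (0, 2.6)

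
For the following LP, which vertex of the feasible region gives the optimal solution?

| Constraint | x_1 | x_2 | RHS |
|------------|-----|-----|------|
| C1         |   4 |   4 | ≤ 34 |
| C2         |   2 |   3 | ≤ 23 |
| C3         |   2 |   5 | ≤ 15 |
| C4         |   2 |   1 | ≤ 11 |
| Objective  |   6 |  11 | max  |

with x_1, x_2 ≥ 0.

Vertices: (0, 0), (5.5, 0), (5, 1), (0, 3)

Evaluate the objective at each vertex of the feasible region:
  z(0, 0) = 0
  z(5.5, 0) = 33
  z(5, 1) = 41  ←
  z(0, 3) = 33
The maximum is at x_1 = 5, x_2 = 1.

(5, 1)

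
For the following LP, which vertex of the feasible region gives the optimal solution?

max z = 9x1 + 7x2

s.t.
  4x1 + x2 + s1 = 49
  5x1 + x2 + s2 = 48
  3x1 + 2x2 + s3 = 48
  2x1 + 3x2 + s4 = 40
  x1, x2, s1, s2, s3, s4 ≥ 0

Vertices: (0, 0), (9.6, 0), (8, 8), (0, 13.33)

Evaluate the objective at each vertex of the feasible region:
  z(0, 0) = 0
  z(9.6, 0) = 86.4
  z(8, 8) = 128  ←
  z(0, 13.33) = 93.33
The maximum is at x1 = 8, x2 = 8.

(8, 8)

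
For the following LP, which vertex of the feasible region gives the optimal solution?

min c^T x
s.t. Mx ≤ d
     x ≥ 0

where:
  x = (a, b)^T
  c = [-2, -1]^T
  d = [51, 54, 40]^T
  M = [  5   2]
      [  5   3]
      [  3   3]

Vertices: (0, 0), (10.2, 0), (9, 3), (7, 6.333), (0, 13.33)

Evaluate the objective at each vertex of the feasible region:
  z(0, 0) = 0
  z(10.2, 0) = -20.4
  z(9, 3) = -21  ←
  z(7, 6.333) = -20.33
  z(0, 13.33) = -13.33
The minimum is at a = 9, b = 3.

(9, 3)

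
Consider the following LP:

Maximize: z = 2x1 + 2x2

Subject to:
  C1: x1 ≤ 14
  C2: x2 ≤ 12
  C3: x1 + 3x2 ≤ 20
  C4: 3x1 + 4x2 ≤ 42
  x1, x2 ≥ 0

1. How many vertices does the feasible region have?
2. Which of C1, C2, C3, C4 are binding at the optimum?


1. 4
2. C1, C4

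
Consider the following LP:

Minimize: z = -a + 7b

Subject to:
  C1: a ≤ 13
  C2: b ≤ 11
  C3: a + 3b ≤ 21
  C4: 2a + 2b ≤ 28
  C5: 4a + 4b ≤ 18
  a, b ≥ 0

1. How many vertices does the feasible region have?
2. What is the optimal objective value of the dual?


1. 3
2. -4.5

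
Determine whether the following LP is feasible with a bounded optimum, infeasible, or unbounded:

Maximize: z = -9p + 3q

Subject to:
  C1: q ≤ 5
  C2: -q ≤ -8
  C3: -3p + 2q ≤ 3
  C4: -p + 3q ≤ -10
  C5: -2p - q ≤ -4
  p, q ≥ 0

Infeasible (no feasible solution exists)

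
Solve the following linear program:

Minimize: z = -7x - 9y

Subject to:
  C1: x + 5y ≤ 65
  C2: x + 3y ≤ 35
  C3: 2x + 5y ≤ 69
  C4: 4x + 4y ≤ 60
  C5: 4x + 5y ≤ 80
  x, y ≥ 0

Evaluate the objective at each vertex of the feasible region:
  z(0, 0) = 0
  z(15, 0) = -105
  z(5, 10) = -125  ←
  z(0, 11.67) = -105
The minimum is at x = 5, y = 10.

x = 5, y = 10, z = -125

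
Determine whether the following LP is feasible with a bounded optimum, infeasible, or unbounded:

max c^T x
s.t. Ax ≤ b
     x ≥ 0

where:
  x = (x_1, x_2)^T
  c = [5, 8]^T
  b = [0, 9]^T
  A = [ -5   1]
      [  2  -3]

Unbounded (objective can increase without bound)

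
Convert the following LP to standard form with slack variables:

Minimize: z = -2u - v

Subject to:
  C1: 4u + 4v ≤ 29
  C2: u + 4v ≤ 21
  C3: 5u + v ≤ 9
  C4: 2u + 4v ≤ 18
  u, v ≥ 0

min z = -2u - v

s.t.
  4u + 4v + s1 = 29
  u + 4v + s2 = 21
  5u + v + s3 = 9
  2u + 4v + s4 = 18
  u, v, s1, s2, s3, s4 ≥ 0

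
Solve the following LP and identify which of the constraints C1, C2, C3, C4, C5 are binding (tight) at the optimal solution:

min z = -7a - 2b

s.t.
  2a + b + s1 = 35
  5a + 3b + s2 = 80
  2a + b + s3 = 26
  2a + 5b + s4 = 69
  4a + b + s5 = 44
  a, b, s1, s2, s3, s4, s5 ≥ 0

At a = 9, b = 8, compute slack b - a·x for each constraint:
  C1: 35 − 26 = 9  (slack)
  C2: 80 − 69 = 11  (slack)
  C3: 26 − 26 = 0  (binding)
  C4: 69 − 58 = 11  (slack)
  C5: 44 − 44 = 0  (binding)

Optimal: a = 9, b = 8
Binding: C3, C5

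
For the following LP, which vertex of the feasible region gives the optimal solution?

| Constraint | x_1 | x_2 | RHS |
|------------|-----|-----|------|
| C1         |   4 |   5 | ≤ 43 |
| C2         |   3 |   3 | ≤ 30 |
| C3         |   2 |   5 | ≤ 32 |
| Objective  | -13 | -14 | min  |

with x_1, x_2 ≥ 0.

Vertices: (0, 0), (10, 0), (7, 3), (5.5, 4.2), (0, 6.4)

Evaluate the objective at each vertex of the feasible region:
  z(0, 0) = 0
  z(10, 0) = -130
  z(7, 3) = -133  ←
  z(5.5, 4.2) = -130.3
  z(0, 6.4) = -89.6
The minimum is at x_1 = 7, x_2 = 3.

(7, 3)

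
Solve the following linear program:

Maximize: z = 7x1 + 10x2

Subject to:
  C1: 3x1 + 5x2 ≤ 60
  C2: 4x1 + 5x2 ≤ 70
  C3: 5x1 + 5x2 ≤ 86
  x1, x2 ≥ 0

Evaluate the objective at each vertex of the feasible region:
  z(0, 0) = 0
  z(17.2, 0) = 120.4
  z(16, 1.2) = 124
  z(10, 6) = 130  ←
  z(0, 12) = 120
The maximum is at x1 = 10, x2 = 6.

x1 = 10, x2 = 6, z = 130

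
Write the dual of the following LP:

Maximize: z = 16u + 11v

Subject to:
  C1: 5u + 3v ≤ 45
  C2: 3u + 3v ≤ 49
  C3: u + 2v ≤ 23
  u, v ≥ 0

Primal max cᵀx s.t. Ax ≤ b, x ≥ 0  →  Dual min bᵀy s.t. Aᵀy ≥ c, y ≥ 0.

Minimize: z = 45y1 + 49y2 + 23y3

Subject to:
  5y1 + 3y2 + y3 ≥ 16
  3y1 + 3y2 + 2y3 ≥ 11
  y1, y2, y3 ≥ 0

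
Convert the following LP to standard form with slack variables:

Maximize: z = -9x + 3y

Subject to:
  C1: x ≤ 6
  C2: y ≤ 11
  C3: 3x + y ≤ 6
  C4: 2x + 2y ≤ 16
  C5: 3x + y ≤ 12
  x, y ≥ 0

max z = -9x + 3y

s.t.
  x + s1 = 6
  y + s2 = 11
  3x + y + s3 = 6
  2x + 2y + s4 = 16
  3x + y + s5 = 12
  x, y, s1, s2, s3, s4, s5 ≥ 0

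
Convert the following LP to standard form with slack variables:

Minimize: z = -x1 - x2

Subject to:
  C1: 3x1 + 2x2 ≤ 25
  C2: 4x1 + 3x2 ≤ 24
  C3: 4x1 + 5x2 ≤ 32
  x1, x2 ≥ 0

min z = -x1 - x2

s.t.
  3x1 + 2x2 + s1 = 25
  4x1 + 3x2 + s2 = 24
  4x1 + 5x2 + s3 = 32
  x1, x2, s1, s2, s3 ≥ 0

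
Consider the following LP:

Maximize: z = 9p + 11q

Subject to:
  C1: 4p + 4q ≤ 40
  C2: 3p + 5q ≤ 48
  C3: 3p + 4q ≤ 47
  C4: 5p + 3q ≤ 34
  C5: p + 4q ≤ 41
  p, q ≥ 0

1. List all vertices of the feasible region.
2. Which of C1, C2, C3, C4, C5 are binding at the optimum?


1. (0, 0), (6.8, 0), (2, 8), (1, 9), (0, 9.6)
2. C1, C2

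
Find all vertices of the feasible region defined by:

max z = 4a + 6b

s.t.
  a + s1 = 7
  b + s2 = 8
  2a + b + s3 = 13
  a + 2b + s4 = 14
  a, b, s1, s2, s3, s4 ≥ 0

(0, 0), (6.5, 0), (4, 5), (0, 7)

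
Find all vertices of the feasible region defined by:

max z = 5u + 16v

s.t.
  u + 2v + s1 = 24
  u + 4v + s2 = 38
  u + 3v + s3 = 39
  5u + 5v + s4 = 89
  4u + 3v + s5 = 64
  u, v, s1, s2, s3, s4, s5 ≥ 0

(0, 0), (16, 0), (11.2, 6.4), (10, 7), (0, 9.5)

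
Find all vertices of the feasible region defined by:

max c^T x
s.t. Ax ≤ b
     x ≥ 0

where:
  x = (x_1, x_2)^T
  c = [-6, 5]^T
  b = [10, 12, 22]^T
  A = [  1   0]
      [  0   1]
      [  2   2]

(0, 0), (10, 0), (10, 1), (0, 11)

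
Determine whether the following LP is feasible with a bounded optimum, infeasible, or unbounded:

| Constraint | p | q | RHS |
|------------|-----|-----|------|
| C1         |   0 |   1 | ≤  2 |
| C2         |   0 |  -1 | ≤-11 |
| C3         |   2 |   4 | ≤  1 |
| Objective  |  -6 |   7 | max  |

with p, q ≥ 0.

Infeasible (no feasible solution exists)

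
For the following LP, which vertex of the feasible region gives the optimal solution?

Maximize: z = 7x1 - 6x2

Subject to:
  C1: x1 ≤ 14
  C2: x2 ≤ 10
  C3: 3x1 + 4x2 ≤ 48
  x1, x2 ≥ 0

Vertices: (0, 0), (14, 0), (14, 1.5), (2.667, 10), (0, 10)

Evaluate the objective at each vertex of the feasible region:
  z(0, 0) = 0
  z(14, 0) = 98  ←
  z(14, 1.5) = 89
  z(2.667, 10) = -41.33
  z(0, 10) = -60
The maximum is at x1 = 14, x2 = 0.

(14, 0)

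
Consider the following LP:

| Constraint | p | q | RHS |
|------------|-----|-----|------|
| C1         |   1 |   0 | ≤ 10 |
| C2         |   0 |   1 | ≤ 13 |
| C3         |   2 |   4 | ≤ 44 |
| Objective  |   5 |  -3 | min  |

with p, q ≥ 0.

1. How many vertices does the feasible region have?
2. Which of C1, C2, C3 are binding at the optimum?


1. 4
2. C3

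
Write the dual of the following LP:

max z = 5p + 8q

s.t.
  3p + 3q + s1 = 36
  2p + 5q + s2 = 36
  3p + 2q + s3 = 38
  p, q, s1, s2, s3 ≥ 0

Primal max cᵀx s.t. Ax ≤ b, x ≥ 0  →  Dual min bᵀy s.t. Aᵀy ≥ c, y ≥ 0.

Minimize: z = 36y1 + 36y2 + 38y3

Subject to:
  3y1 + 2y2 + 3y3 ≥ 5
  3y1 + 5y2 + 2y3 ≥ 8
  y1, y2, y3 ≥ 0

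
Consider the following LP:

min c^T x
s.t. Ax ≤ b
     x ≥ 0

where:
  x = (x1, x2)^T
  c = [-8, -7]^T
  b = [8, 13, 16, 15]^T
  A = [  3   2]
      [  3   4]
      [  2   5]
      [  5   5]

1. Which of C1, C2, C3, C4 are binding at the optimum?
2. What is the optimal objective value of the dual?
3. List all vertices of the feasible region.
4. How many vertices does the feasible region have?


1. C1, C4
2. -23
3. (0, 0), (2.667, 0), (2, 1), (0, 3)
4. 4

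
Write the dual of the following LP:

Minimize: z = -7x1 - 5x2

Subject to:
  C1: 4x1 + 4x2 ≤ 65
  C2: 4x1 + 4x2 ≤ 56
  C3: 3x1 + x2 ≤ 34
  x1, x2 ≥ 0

Primal min cᵀx s.t. Ax ≤ b, x ≥ 0  →  Dual max −bᵀy s.t. Aᵀy ≥ −c, y ≥ 0.

Maximize: z = -65y1 - 56y2 - 34y3

Subject to:
  4y1 + 4y2 + 3y3 ≥ 7
  4y1 + 4y2 + y3 ≥ 5
  y1, y2, y3 ≥ 0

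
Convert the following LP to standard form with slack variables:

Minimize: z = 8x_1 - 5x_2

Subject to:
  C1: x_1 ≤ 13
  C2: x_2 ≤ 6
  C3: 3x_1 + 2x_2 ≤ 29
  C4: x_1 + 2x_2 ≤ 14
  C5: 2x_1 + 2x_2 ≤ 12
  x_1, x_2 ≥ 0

min z = 8x_1 - 5x_2

s.t.
  x_1 + s1 = 13
  x_2 + s2 = 6
  3x_1 + 2x_2 + s3 = 29
  x_1 + 2x_2 + s4 = 14
  2x_1 + 2x_2 + s5 = 12
  x_1, x_2, s1, s2, s3, s4, s5 ≥ 0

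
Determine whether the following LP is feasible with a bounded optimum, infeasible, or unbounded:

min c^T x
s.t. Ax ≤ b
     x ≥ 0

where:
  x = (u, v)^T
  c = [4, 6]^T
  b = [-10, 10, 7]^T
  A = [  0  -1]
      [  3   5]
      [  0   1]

Infeasible (no feasible solution exists)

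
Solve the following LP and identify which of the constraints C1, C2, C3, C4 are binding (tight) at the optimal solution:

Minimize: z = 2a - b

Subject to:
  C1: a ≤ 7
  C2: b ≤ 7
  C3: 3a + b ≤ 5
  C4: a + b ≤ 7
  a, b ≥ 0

At a = 0, b = 5, compute slack b - a·x for each constraint:
  C1: 7 − 0 = 7  (slack)
  C2: 7 − 5 = 2  (slack)
  C3: 5 − 5 = 0  (binding)
  C4: 7 − 5 = 2  (slack)

Optimal: a = 0, b = 5
Binding: C3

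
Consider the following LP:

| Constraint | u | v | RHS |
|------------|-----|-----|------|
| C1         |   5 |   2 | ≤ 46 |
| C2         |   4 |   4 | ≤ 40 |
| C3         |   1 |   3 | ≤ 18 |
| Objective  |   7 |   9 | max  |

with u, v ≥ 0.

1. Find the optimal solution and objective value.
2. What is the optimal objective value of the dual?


1. u = 6, v = 4, z = 78
2. 78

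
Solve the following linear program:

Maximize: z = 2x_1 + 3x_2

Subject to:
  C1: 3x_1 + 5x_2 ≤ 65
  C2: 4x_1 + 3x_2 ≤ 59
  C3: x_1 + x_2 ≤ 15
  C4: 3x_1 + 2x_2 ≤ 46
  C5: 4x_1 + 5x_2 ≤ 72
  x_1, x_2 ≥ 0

Evaluate the objective at each vertex of the feasible region:
  z(0, 0) = 0
  z(14.75, 0) = 29.5
  z(14, 1) = 31
  z(5, 10) = 40  ←
  z(0, 13) = 39
The maximum is at x_1 = 5, x_2 = 10.

x_1 = 5, x_2 = 10, z = 40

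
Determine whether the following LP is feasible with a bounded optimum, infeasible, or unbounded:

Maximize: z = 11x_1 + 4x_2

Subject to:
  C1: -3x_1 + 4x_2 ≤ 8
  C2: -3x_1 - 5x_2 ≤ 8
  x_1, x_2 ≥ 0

Unbounded (objective can increase without bound)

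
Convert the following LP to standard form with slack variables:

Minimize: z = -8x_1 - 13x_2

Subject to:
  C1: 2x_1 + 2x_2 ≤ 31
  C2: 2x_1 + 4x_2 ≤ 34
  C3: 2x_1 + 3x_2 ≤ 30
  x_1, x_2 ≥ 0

min z = -8x_1 - 13x_2

s.t.
  2x_1 + 2x_2 + s1 = 31
  2x_1 + 4x_2 + s2 = 34
  2x_1 + 3x_2 + s3 = 30
  x_1, x_2, s1, s2, s3 ≥ 0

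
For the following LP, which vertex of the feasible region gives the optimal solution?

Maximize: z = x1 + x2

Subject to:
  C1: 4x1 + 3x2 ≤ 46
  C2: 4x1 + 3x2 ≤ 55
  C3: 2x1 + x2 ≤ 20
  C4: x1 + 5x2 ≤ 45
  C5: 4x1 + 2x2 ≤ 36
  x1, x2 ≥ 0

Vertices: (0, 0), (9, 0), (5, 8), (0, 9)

Evaluate the objective at each vertex of the feasible region:
  z(0, 0) = 0
  z(9, 0) = 9
  z(5, 8) = 13  ←
  z(0, 9) = 9
The maximum is at x1 = 5, x2 = 8.

(5, 8)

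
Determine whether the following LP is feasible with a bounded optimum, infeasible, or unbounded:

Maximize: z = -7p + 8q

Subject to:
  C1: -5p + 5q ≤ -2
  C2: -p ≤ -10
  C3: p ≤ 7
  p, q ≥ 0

Infeasible (no feasible solution exists)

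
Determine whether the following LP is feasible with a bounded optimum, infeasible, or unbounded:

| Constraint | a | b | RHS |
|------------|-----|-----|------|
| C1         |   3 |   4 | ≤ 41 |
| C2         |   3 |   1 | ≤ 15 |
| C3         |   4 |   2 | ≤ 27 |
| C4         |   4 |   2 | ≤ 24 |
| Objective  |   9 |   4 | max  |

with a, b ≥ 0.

Feasible with a bounded optimal solution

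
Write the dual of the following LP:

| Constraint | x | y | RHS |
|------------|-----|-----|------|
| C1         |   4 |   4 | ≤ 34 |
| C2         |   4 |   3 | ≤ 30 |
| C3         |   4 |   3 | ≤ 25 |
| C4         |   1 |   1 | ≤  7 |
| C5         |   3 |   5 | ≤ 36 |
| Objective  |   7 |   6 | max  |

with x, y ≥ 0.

Primal max cᵀx s.t. Ax ≤ b, x ≥ 0  →  Dual min bᵀy s.t. Aᵀy ≥ c, y ≥ 0.

Minimize: z = 34y1 + 30y2 + 25y3 + 7y4 + 36y5

Subject to:
  4y1 + 4y2 + 4y3 + y4 + 3y5 ≥ 7
  4y1 + 3y2 + 3y3 + y4 + 5y5 ≥ 6
  y1, y2, y3, y4, y5 ≥ 0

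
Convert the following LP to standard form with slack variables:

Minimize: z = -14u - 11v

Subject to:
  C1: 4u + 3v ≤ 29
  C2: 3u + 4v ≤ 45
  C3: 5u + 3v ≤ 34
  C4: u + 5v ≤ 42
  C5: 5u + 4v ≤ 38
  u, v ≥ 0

min z = -14u - 11v

s.t.
  4u + 3v + s1 = 29
  3u + 4v + s2 = 45
  5u + 3v + s3 = 34
  u + 5v + s4 = 42
  5u + 4v + s5 = 38
  u, v, s1, s2, s3, s4, s5 ≥ 0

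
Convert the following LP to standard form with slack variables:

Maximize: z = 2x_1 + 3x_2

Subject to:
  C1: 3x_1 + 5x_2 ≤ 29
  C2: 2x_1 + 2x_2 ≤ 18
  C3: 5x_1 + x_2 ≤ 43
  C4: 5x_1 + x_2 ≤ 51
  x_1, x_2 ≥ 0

max z = 2x_1 + 3x_2

s.t.
  3x_1 + 5x_2 + s1 = 29
  2x_1 + 2x_2 + s2 = 18
  5x_1 + x_2 + s3 = 43
  5x_1 + x_2 + s4 = 51
  x_1, x_2, s1, s2, s3, s4 ≥ 0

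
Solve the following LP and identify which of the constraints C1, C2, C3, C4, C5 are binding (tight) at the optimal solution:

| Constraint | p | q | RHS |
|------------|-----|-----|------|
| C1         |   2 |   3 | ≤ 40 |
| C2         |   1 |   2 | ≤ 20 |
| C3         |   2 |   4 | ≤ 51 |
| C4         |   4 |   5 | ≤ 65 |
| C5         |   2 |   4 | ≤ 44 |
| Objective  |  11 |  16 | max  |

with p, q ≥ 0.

At p = 10, q = 5, compute slack b - a·x for each constraint:
  C1: 40 − 35 = 5  (slack)
  C2: 20 − 20 = 0  (binding)
  C3: 51 − 40 = 11  (slack)
  C4: 65 − 65 = 0  (binding)
  C5: 44 − 40 = 4  (slack)

Optimal: p = 10, q = 5
Binding: C2, C4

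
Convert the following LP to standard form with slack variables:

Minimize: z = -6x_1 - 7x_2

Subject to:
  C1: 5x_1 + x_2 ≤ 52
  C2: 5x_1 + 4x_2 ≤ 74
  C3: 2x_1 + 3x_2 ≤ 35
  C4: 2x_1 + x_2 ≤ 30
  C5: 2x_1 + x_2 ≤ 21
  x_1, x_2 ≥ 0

min z = -6x_1 - 7x_2

s.t.
  5x_1 + x_2 + s1 = 52
  5x_1 + 4x_2 + s2 = 74
  2x_1 + 3x_2 + s3 = 35
  2x_1 + x_2 + s4 = 30
  2x_1 + x_2 + s5 = 21
  x_1, x_2, s1, s2, s3, s4, s5 ≥ 0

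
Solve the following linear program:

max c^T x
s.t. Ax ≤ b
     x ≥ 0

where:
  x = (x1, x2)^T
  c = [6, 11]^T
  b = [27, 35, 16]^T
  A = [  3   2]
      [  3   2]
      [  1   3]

Evaluate the objective at each vertex of the feasible region:
  z(0, 0) = 0
  z(9, 0) = 54
  z(7, 3) = 75  ←
  z(0, 5.333) = 58.67
The maximum is at x1 = 7, x2 = 3.

x1 = 7, x2 = 3, z = 75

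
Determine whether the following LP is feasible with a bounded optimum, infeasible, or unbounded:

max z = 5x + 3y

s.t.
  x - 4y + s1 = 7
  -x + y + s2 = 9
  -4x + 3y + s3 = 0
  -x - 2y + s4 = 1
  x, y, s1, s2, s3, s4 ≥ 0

Unbounded (objective can increase without bound)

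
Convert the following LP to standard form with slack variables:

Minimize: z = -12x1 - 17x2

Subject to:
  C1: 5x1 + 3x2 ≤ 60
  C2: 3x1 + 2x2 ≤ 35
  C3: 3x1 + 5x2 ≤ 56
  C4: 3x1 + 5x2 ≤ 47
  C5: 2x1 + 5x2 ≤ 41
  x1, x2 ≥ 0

min z = -12x1 - 17x2

s.t.
  5x1 + 3x2 + s1 = 60
  3x1 + 2x2 + s2 = 35
  3x1 + 5x2 + s3 = 56
  3x1 + 5x2 + s4 = 47
  2x1 + 5x2 + s5 = 41
  x1, x2, s1, s2, s3, s4, s5 ≥ 0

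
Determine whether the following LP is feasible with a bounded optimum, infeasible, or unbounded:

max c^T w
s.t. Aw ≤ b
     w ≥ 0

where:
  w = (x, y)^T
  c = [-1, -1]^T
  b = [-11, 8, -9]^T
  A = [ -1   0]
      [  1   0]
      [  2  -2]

Infeasible (no feasible solution exists)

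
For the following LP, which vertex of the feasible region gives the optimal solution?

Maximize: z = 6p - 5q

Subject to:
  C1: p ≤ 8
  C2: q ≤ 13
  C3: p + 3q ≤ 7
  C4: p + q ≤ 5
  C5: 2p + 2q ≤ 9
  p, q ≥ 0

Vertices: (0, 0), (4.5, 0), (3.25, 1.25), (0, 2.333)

Evaluate the objective at each vertex of the feasible region:
  z(0, 0) = 0
  z(4.5, 0) = 27  ←
  z(3.25, 1.25) = 13.25
  z(0, 2.333) = -11.67
The maximum is at p = 4.5, q = 0.

(4.5, 0)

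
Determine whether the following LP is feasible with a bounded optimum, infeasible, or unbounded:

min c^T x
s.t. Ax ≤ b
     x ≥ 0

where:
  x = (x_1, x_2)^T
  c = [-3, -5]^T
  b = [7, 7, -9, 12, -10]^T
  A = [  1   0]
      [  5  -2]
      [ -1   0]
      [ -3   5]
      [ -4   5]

Infeasible (no feasible solution exists)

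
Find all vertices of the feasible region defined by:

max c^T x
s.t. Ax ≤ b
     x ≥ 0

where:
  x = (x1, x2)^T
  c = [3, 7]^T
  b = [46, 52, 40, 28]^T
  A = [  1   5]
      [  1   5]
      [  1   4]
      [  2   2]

(0, 0), (14, 0), (6, 8), (0, 9.2)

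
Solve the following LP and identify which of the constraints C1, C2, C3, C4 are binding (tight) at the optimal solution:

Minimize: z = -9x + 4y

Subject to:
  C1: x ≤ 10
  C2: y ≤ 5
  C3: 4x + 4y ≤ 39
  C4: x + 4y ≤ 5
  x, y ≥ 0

At x = 5, y = 0, compute slack b - a·x for each constraint:
  C1: 10 − 5 = 5  (slack)
  C2: 5 − 0 = 5  (slack)
  C3: 39 − 20 = 19  (slack)
  C4: 5 − 5 = 0  (binding)

Optimal: x = 5, y = 0
Binding: C4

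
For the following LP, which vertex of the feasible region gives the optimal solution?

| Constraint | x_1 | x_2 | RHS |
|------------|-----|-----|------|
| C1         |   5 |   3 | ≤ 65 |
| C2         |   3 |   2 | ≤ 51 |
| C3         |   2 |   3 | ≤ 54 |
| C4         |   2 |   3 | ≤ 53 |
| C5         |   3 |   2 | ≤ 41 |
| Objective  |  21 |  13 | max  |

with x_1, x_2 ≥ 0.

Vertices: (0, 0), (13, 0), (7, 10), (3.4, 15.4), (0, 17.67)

Evaluate the objective at each vertex of the feasible region:
  z(0, 0) = 0
  z(13, 0) = 273
  z(7, 10) = 277  ←
  z(3.4, 15.4) = 271.6
  z(0, 17.67) = 229.7
The maximum is at x_1 = 7, x_2 = 10.

(7, 10)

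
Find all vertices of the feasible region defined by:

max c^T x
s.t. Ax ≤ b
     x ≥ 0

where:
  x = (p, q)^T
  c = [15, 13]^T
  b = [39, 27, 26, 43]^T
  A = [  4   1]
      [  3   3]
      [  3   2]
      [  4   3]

(0, 0), (8.667, 0), (8, 1), (0, 9)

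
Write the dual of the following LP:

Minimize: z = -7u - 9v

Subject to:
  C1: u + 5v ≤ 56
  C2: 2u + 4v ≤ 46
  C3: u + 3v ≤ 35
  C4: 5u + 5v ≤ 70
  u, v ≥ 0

Primal min cᵀx s.t. Ax ≤ b, x ≥ 0  →  Dual max −bᵀy s.t. Aᵀy ≥ −c, y ≥ 0.

Maximize: z = -56y1 - 46y2 - 35y3 - 70y4

Subject to:
  y1 + 2y2 + y3 + 5y4 ≥ 7
  5y1 + 4y2 + 3y3 + 5y4 ≥ 9
  y1, y2, y3, y4 ≥ 0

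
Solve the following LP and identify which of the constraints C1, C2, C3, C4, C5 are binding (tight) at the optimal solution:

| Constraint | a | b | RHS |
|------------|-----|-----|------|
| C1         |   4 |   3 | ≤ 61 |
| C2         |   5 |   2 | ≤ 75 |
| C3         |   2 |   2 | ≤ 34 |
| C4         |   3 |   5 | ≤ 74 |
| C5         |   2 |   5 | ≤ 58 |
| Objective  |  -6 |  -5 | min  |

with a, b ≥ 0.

At a = 10, b = 7, compute slack b - a·x for each constraint:
  C1: 61 − 61 = 0  (binding)
  C2: 75 − 64 = 11  (slack)
  C3: 34 − 34 = 0  (binding)
  C4: 74 − 65 = 9  (slack)
  C5: 58 − 55 = 3  (slack)

Optimal: a = 10, b = 7
Binding: C1, C3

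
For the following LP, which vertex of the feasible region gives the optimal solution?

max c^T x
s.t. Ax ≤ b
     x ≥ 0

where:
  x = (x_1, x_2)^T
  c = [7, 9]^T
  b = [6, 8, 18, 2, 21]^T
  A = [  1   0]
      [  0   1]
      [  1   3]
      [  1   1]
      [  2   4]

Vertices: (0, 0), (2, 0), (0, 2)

Evaluate the objective at each vertex of the feasible region:
  z(0, 0) = 0
  z(2, 0) = 14
  z(0, 2) = 18  ←
The maximum is at x_1 = 0, x_2 = 2.

(0, 2)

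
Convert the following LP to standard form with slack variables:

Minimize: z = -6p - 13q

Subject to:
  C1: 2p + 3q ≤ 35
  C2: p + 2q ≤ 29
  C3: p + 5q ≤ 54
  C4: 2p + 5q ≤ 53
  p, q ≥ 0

min z = -6p - 13q

s.t.
  2p + 3q + s1 = 35
  p + 2q + s2 = 29
  p + 5q + s3 = 54
  2p + 5q + s4 = 53
  p, q, s1, s2, s3, s4 ≥ 0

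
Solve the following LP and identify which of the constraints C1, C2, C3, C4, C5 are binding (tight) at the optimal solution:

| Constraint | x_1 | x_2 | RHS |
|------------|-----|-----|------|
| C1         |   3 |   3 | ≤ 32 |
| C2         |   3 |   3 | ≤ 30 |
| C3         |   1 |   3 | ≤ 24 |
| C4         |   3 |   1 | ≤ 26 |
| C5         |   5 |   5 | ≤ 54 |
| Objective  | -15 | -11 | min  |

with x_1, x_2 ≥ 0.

At x_1 = 8, x_2 = 2, compute slack b - a·x for each constraint:
  C1: 32 − 30 = 2  (slack)
  C2: 30 − 30 = 0  (binding)
  C3: 24 − 14 = 10  (slack)
  C4: 26 − 26 = 0  (binding)
  C5: 54 − 50 = 4  (slack)

Optimal: x_1 = 8, x_2 = 2
Binding: C2, C4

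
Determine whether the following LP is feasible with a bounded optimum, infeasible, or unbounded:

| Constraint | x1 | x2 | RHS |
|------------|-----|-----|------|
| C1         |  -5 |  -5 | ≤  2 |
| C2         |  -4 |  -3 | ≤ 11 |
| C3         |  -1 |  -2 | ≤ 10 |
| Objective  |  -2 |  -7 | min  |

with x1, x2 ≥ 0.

Unbounded (objective can decrease without bound)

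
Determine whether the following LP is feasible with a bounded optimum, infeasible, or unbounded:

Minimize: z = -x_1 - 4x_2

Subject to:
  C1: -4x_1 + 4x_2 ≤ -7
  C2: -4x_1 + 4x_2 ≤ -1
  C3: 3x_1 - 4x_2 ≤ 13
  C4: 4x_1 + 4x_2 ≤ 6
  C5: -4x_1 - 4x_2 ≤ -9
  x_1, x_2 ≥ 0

Infeasible (no feasible solution exists)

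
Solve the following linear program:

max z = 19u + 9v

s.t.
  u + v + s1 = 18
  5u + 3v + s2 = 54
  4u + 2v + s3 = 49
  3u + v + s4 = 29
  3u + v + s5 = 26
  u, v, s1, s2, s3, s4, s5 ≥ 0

Evaluate the objective at each vertex of the feasible region:
  z(0, 0) = 0
  z(8.667, 0) = 164.7
  z(6, 8) = 186  ←
  z(0, 18) = 162
The maximum is at u = 6, v = 8.

u = 6, v = 8, z = 186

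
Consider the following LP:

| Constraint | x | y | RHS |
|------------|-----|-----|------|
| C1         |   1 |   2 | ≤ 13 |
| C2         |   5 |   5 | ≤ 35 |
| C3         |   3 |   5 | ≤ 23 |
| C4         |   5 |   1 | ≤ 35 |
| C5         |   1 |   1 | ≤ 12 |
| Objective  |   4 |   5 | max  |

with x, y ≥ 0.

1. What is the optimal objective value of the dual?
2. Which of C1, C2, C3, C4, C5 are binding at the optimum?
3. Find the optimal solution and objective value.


1. 29
2. C2, C3
3. x = 6, y = 1, z = 29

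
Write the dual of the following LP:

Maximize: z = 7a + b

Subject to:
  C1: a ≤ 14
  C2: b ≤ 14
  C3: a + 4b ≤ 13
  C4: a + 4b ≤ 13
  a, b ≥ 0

Primal max cᵀx s.t. Ax ≤ b, x ≥ 0  →  Dual min bᵀy s.t. Aᵀy ≥ c, y ≥ 0.

Minimize: z = 14y1 + 14y2 + 13y3 + 13y4

Subject to:
  y1 + y3 + y4 ≥ 7
  y2 + 4y3 + 4y4 ≥ 1
  y1, y2, y3, y4 ≥ 0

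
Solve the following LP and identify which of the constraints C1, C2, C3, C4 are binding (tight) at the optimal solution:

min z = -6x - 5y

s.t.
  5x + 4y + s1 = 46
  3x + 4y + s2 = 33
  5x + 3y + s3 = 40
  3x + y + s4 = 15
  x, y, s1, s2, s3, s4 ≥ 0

At x = 3, y = 6, compute slack b - a·x for each constraint:
  C1: 46 − 39 = 7  (slack)
  C2: 33 − 33 = 0  (binding)
  C3: 40 − 33 = 7  (slack)
  C4: 15 − 15 = 0  (binding)

Optimal: x = 3, y = 6
Binding: C2, C4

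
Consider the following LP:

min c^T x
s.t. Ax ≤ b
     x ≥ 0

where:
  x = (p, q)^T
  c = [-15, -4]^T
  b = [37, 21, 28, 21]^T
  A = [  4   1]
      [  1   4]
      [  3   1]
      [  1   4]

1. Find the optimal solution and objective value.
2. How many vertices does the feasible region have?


1. p = 9, q = 1, z = -139
2. 5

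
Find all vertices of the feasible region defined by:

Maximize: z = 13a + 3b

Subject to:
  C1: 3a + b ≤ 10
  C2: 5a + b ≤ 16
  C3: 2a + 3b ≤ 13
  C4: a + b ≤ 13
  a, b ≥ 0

(0, 0), (3.2, 0), (3, 1), (2.429, 2.714), (0, 4.333)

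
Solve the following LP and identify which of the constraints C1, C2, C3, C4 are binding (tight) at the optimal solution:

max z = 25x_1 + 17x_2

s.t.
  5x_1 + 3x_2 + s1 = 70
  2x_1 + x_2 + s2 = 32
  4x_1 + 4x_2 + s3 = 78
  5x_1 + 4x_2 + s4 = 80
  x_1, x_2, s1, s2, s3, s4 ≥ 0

At x_1 = 8, x_2 = 10, compute slack b - a·x for each constraint:
  C1: 70 − 70 = 0  (binding)
  C2: 32 − 26 = 6  (slack)
  C3: 78 − 72 = 6  (slack)
  C4: 80 − 80 = 0  (binding)

Optimal: x_1 = 8, x_2 = 10
Binding: C1, C4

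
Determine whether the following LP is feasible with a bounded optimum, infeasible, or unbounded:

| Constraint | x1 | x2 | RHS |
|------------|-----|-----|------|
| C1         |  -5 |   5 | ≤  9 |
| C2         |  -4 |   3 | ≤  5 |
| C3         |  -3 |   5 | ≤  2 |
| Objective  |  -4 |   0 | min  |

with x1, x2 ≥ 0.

Unbounded (objective can decrease without bound)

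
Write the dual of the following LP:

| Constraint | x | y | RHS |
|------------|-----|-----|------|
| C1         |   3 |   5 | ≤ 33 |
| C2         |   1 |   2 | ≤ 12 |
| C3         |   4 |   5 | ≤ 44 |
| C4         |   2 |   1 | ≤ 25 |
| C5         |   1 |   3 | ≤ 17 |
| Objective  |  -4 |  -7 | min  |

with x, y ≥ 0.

Primal min cᵀx s.t. Ax ≤ b, x ≥ 0  →  Dual max −bᵀy s.t. Aᵀy ≥ −c, y ≥ 0.

Maximize: z = -33y1 - 12y2 - 44y3 - 25y4 - 17y5

Subject to:
  3y1 + y2 + 4y3 + 2y4 + y5 ≥ 4
  5y1 + 2y2 + 5y3 + y4 + 3y5 ≥ 7
  y1, y2, y3, y4, y5 ≥ 0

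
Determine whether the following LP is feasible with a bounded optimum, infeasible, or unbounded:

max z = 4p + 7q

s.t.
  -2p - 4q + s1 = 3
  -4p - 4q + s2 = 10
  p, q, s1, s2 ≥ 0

Unbounded (objective can increase without bound)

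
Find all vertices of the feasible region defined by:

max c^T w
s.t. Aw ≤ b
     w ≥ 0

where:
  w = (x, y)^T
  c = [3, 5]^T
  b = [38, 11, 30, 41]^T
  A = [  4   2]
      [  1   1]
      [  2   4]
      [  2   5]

(0, 0), (9.5, 0), (8, 3), (7, 4), (0, 7.5)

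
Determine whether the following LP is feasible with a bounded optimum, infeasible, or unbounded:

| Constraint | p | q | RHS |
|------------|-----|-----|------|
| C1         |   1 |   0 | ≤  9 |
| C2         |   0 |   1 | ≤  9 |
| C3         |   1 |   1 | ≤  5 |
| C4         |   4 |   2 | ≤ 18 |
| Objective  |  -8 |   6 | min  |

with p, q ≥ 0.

Feasible with a bounded optimal solution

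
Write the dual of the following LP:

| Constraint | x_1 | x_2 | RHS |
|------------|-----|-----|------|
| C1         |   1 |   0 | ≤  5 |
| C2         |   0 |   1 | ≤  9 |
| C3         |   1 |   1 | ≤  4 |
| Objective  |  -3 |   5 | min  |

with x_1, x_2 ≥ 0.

Primal min cᵀx s.t. Ax ≤ b, x ≥ 0  →  Dual max −bᵀy s.t. Aᵀy ≥ −c, y ≥ 0.

Maximize: z = -5y1 - 9y2 - 4y3

Subject to:
  y1 + y3 ≥ 3
  y2 + y3 ≥ -5
  y1, y2, y3 ≥ 0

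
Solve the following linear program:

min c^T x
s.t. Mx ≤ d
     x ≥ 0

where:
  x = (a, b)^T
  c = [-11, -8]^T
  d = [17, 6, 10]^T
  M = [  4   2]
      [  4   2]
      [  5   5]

Evaluate the objective at each vertex of the feasible region:
  z(0, 0) = 0
  z(1.5, 0) = -16.5
  z(1, 1) = -19  ←
  z(0, 2) = -16
The minimum is at a = 1, b = 1.

a = 1, b = 1, z = -19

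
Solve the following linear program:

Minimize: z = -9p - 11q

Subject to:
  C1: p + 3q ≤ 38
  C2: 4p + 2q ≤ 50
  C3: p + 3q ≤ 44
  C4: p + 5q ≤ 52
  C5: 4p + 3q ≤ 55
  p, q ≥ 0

Evaluate the objective at each vertex of the feasible region:
  z(0, 0) = 0
  z(12.5, 0) = -112.5
  z(10, 5) = -145
  z(7, 9) = -162  ←
  z(0, 10.4) = -114.4
The minimum is at p = 7, q = 9.

p = 7, q = 9, z = -162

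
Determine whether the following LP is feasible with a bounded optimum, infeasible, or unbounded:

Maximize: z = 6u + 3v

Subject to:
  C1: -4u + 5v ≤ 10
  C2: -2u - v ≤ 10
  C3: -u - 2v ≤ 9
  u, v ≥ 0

Unbounded (objective can increase without bound)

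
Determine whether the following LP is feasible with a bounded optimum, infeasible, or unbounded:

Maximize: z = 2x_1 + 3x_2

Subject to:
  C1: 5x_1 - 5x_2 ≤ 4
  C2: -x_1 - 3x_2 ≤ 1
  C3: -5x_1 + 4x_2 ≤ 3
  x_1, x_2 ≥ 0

Unbounded (objective can increase without bound)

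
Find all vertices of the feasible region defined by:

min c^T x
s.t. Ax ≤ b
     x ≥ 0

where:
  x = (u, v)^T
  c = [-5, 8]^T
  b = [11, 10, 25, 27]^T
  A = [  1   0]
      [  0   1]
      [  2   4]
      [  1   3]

(0, 0), (11, 0), (11, 0.75), (0, 6.25)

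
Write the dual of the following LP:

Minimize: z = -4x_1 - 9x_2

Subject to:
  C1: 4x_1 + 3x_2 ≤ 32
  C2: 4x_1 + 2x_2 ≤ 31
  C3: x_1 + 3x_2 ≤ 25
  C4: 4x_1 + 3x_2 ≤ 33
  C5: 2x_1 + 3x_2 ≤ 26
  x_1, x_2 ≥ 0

Primal min cᵀx s.t. Ax ≤ b, x ≥ 0  →  Dual max −bᵀy s.t. Aᵀy ≥ −c, y ≥ 0.

Maximize: z = -32y1 - 31y2 - 25y3 - 33y4 - 26y5

Subject to:
  4y1 + 4y2 + y3 + 4y4 + 2y5 ≥ 4
  3y1 + 2y2 + 3y3 + 3y4 + 3y5 ≥ 9
  y1, y2, y3, y4, y5 ≥ 0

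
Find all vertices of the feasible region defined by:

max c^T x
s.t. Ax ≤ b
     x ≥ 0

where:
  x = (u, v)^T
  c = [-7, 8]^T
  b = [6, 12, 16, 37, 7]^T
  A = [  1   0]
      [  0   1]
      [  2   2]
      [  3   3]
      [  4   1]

(0, 0), (1.75, 0), (0, 7)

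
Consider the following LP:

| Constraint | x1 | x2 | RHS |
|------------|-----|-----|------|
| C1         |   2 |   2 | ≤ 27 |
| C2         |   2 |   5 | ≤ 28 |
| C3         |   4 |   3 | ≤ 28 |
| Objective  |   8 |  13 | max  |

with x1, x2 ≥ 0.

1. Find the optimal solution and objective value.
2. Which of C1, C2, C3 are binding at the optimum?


1. x1 = 4, x2 = 4, z = 84
2. C2, C3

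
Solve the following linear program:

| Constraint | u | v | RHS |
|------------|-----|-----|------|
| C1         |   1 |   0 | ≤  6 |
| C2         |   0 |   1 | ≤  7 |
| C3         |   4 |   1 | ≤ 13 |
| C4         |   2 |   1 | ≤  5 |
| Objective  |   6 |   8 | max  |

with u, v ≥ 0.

Evaluate the objective at each vertex of the feasible region:
  z(0, 0) = 0
  z(2.5, 0) = 15
  z(0, 5) = 40  ←
The maximum is at u = 0, v = 5.

u = 0, v = 5, z = 40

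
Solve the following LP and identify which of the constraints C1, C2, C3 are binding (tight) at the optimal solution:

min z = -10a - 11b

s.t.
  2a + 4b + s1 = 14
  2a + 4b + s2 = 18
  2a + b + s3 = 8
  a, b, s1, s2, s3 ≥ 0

At a = 3, b = 2, compute slack b - a·x for each constraint:
  C1: 14 − 14 = 0  (binding)
  C2: 18 − 14 = 4  (slack)
  C3: 8 − 8 = 0  (binding)

Optimal: a = 3, b = 2
Binding: C1, C3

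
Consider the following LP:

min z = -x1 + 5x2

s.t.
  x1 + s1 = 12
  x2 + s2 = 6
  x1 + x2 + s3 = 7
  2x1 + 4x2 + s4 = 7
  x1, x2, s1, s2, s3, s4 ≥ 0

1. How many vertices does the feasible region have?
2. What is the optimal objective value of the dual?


1. 3
2. -3.5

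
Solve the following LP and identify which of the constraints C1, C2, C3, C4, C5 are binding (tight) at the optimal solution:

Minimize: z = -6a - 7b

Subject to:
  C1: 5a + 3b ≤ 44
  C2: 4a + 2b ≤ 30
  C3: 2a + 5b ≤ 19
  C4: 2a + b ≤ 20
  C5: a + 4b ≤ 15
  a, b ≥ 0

At a = 7, b = 1, compute slack b - a·x for each constraint:
  C1: 44 − 38 = 6  (slack)
  C2: 30 − 30 = 0  (binding)
  C3: 19 − 19 = 0  (binding)
  C4: 20 − 15 = 5  (slack)
  C5: 15 − 11 = 4  (slack)

Optimal: a = 7, b = 1
Binding: C2, C3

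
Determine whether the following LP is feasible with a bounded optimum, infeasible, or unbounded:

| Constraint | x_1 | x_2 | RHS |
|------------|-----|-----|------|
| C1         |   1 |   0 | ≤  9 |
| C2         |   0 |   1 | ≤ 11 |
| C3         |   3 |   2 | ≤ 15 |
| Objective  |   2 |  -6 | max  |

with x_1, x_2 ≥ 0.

Feasible with a bounded optimal solution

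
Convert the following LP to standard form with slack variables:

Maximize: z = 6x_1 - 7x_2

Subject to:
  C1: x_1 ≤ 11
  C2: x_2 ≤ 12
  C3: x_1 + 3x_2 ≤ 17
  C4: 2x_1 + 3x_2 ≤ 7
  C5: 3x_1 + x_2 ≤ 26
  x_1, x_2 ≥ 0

max z = 6x_1 - 7x_2

s.t.
  x_1 + s1 = 11
  x_2 + s2 = 12
  x_1 + 3x_2 + s3 = 17
  2x_1 + 3x_2 + s4 = 7
  3x_1 + x_2 + s5 = 26
  x_1, x_2, s1, s2, s3, s4, s5 ≥ 0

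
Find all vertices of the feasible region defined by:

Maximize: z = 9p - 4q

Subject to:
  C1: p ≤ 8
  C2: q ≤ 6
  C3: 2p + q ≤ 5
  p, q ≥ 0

(0, 0), (2.5, 0), (0, 5)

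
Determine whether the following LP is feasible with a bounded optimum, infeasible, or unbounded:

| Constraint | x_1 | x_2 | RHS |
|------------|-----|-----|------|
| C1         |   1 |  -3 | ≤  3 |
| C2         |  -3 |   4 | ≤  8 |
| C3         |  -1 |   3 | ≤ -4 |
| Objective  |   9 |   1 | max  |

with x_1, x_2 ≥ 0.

Infeasible (no feasible solution exists)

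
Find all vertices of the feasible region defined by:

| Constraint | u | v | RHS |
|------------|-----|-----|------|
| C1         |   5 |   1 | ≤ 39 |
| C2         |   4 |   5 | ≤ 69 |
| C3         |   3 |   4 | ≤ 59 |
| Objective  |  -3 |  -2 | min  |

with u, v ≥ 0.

(0, 0), (7.8, 0), (6, 9), (0, 13.8)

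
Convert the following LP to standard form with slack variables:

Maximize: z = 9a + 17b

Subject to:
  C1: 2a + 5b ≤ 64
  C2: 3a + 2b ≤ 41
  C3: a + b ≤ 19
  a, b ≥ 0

max z = 9a + 17b

s.t.
  2a + 5b + s1 = 64
  3a + 2b + s2 = 41
  a + b + s3 = 19
  a, b, s1, s2, s3 ≥ 0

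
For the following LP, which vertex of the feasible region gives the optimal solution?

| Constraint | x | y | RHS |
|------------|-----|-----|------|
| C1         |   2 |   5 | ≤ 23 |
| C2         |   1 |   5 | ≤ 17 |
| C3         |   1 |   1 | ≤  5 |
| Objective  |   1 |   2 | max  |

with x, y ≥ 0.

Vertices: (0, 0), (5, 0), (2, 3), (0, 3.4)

Evaluate the objective at each vertex of the feasible region:
  z(0, 0) = 0
  z(5, 0) = 5
  z(2, 3) = 8  ←
  z(0, 3.4) = 6.8
The maximum is at x = 2, y = 3.

(2, 3)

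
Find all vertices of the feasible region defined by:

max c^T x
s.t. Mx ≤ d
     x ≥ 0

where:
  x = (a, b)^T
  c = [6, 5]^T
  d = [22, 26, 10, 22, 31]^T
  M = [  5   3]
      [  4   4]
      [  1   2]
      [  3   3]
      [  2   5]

(0, 0), (4.4, 0), (2, 4), (0, 5)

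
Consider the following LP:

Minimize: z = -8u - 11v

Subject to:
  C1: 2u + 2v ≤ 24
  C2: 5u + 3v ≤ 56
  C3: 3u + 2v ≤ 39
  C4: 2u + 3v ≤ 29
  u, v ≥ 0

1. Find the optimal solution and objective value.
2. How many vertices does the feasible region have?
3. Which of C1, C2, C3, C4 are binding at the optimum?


1. u = 7, v = 5, z = -111
2. 5
3. C1, C4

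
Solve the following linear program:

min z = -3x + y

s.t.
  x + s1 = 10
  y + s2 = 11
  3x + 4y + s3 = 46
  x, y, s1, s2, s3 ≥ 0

Evaluate the objective at each vertex of the feasible region:
  z(0, 0) = 0
  z(10, 0) = -30  ←
  z(10, 4) = -26
  z(0.6667, 11) = 9
  z(0, 11) = 11
The minimum is at x = 10, y = 0.

x = 10, y = 0, z = -30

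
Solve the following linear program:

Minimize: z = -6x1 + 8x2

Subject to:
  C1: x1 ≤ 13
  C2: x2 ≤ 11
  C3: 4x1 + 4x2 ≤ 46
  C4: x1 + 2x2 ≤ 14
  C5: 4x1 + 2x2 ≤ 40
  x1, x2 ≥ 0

Evaluate the objective at each vertex of the feasible region:
  z(0, 0) = 0
  z(10, 0) = -60  ←
  z(8.667, 2.667) = -30.67
  z(0, 7) = 56
The minimum is at x1 = 10, x2 = 0.

x1 = 10, x2 = 0, z = -60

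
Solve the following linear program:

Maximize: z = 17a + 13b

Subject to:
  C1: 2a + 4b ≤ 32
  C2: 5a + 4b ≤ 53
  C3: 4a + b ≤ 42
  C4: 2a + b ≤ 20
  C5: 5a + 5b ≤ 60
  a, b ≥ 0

Evaluate the objective at each vertex of the feasible region:
  z(0, 0) = 0
  z(10, 0) = 170
  z(9, 2) = 179  ←
  z(7, 4.5) = 177.5
  z(0, 8) = 104
The maximum is at a = 9, b = 2.

a = 9, b = 2, z = 179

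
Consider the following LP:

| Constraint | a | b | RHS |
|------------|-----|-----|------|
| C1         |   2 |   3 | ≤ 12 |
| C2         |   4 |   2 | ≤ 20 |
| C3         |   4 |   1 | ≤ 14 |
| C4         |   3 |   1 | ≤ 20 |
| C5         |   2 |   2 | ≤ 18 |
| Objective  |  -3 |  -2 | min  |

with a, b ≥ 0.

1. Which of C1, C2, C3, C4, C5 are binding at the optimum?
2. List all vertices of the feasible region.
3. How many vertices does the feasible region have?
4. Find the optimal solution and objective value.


1. C1, C3
2. (0, 0), (3.5, 0), (3, 2), (0, 4)
3. 4
4. a = 3, b = 2, z = -13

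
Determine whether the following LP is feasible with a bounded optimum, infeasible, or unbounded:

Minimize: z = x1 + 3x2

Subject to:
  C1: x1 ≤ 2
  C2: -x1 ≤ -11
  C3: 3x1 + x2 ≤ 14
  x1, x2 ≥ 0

Infeasible (no feasible solution exists)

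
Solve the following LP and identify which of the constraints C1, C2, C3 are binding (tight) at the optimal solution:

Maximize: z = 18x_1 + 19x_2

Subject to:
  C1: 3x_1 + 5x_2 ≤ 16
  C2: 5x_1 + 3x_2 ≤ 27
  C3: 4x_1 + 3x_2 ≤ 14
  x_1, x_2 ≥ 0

At x_1 = 2, x_2 = 2, compute slack b - a·x for each constraint:
  C1: 16 − 16 = 0  (binding)
  C2: 27 − 16 = 11  (slack)
  C3: 14 − 14 = 0  (binding)

Optimal: x_1 = 2, x_2 = 2
Binding: C1, C3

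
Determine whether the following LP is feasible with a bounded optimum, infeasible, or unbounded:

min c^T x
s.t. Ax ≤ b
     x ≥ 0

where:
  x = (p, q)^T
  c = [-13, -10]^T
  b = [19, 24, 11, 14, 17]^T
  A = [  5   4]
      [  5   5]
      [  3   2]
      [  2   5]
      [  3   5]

Feasible with a bounded optimal solution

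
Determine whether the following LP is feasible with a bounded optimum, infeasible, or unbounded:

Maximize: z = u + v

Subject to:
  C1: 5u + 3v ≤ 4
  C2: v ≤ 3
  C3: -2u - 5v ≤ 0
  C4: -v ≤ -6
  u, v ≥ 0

Infeasible (no feasible solution exists)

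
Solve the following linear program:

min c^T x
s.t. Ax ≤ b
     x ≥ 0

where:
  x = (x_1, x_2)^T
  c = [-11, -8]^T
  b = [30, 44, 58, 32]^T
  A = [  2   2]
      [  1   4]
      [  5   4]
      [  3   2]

Evaluate the objective at each vertex of the feasible region:
  z(0, 0) = 0
  z(10.67, 0) = -117.3
  z(6, 7) = -122  ←
  z(3.5, 10.12) = -119.5
  z(0, 11) = -88
The minimum is at x_1 = 6, x_2 = 7.

x_1 = 6, x_2 = 7, z = -122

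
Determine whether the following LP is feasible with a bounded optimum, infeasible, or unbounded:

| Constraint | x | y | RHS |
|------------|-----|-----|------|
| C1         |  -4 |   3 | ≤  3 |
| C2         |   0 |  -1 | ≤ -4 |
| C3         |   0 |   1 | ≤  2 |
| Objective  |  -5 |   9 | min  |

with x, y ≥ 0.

Infeasible (no feasible solution exists)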